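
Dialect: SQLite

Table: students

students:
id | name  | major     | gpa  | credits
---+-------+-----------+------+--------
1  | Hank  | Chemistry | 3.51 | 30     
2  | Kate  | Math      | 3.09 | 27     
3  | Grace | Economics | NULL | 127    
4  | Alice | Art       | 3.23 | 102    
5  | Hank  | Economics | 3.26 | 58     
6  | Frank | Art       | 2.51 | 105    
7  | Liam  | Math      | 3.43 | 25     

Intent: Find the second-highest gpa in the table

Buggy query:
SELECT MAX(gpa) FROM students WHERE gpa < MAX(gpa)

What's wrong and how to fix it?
Bug: The inner MAX is an aggregate inside WHERE, which is not allowed

Fix: Put the inner MAX in a scalar subquery

Corrected query:
SELECT MAX(gpa) FROM students WHERE gpa < (SELECT MAX(gpa) FROM students)

Result:
MAX(gpa)
--------
3.43    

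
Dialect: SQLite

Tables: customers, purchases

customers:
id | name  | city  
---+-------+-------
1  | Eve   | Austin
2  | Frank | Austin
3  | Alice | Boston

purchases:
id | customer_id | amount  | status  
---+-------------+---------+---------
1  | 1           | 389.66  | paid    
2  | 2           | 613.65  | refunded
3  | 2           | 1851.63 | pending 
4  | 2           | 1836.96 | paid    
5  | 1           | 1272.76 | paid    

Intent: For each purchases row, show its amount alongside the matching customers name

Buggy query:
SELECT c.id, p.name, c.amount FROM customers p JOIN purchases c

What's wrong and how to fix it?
Bug: JOIN with no ON clause produces a cartesian product; every purchases row pairs with every customers row

Fix: Add ON c.customer_id = p.id to the JOIN

Corrected query:
SELECT c.id, p.name, c.amount FROM customers p JOIN purchases c ON c.customer_id = p.id

Result:
id | name  | amount 
---+-------+--------
1  | Eve   | 389.66 
2  | Frank | 613.65 
3  | Frank | 1851.63
4  | Frank | 1836.96
5  | Eve   | 1272.76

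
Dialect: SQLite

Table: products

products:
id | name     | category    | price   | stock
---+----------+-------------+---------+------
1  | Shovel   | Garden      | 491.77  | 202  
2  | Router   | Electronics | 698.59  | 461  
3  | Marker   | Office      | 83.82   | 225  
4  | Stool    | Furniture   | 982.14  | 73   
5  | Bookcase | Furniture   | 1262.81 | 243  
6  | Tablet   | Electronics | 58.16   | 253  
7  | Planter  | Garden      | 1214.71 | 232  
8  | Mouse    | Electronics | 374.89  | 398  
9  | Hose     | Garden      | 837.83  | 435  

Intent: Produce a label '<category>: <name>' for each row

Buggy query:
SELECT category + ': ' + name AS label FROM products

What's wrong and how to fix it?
Bug: '+' is numeric addition; on text columns SQLite converts them to 0 instead of concatenating

Fix: Use the || operator for string concatenation

Corrected query:
SELECT category || ': ' || name AS label FROM products

Result:
label              
-------------------
Garden: Shovel     
Electronics: Router
Office: Marker     
Furniture: Stool   
Furniture: Bookcase
Electronics: Tablet
Garden: Planter    
Electronics: Mouse 
Garden: Hose       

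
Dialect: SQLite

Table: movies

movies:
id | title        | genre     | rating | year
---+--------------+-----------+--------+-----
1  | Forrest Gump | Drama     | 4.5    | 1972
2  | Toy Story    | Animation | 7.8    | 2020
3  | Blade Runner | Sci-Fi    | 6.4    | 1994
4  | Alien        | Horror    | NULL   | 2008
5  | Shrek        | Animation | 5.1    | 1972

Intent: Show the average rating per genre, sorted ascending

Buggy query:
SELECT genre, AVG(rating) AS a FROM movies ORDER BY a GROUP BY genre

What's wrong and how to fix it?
Bug: GROUP BY must precede ORDER BY

Fix: Reorder: SELECT … FROM … GROUP BY … ORDER BY …

Corrected query:
SELECT genre, AVG(rating) AS a FROM movies GROUP BY genre ORDER BY a

Result:
genre     | a   
----------+-----
Horror    | NULL
Drama     | 4.5 
Sci-Fi    | 6.4 
Animation | 6.45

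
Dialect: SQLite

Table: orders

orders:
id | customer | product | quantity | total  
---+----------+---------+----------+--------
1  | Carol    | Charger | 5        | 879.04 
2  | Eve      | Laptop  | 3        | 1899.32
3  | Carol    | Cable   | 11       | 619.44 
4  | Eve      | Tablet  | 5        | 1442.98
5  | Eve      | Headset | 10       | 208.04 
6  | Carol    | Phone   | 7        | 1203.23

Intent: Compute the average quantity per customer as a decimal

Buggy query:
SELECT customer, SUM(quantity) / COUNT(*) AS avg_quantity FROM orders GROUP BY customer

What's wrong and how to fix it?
Bug: SUM(quantity) and COUNT(*) are both integers; the division truncates the fractional part

Fix: Cast one side to REAL so the division keeps the fractional part

Corrected query:
SELECT customer, SUM(quantity) * 1.0 / COUNT(*) AS avg_quantity FROM orders GROUP BY customer

Result:
customer | avg_quantity
---------+-------------
Carol    | 7.666667    
Eve      | 6           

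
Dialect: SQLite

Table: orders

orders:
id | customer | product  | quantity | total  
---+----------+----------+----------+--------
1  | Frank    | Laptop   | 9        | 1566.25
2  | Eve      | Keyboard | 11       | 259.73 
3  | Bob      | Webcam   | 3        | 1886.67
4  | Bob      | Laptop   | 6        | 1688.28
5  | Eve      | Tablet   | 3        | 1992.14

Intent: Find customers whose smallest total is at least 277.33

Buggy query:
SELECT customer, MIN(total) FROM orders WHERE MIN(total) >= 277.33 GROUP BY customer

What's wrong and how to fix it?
Bug: Aggregates like MIN are computed per group after WHERE runs

Fix: Replace WHERE with HAVING after the GROUP BY

Corrected query:
SELECT customer, MIN(total) FROM orders GROUP BY customer HAVING MIN(total) >= 277.33

Result:
customer | MIN(total)
---------+-----------
Bob      | 1688.28   
Frank    | 1566.25   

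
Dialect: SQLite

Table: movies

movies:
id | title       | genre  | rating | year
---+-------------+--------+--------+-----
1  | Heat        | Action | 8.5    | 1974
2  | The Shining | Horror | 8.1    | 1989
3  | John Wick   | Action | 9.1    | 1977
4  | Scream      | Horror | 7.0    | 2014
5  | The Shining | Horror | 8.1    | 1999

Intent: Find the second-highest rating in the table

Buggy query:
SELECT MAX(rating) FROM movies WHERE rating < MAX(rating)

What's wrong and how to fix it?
Bug: MAX(rating) on the right of the comparison is an aggregate-in-WHERE error

Fix: Put the inner MAX in a scalar subquery

Corrected query:
SELECT MAX(rating) FROM movies WHERE rating < (SELECT MAX(rating) FROM movies)

Result:
MAX(rating)
-----------
8.5        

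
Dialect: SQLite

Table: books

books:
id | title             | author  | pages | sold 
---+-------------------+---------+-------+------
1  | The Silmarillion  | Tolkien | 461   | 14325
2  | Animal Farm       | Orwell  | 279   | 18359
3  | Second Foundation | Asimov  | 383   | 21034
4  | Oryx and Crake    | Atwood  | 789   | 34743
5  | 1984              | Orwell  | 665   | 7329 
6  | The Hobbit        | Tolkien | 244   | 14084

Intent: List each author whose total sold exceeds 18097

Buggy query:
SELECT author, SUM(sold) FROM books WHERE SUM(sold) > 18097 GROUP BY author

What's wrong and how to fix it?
Bug: Aggregate functions cannot appear in a WHERE clause

Fix: Use HAVING (which filters groups after aggregation) instead of WHERE

Corrected query:
SELECT author, SUM(sold) FROM books GROUP BY author HAVING SUM(sold) > 18097

Result:
author  | SUM(sold)
--------+----------
Asimov  | 21034    
Atwood  | 34743    
Orwell  | 25688    
Tolkien | 28409    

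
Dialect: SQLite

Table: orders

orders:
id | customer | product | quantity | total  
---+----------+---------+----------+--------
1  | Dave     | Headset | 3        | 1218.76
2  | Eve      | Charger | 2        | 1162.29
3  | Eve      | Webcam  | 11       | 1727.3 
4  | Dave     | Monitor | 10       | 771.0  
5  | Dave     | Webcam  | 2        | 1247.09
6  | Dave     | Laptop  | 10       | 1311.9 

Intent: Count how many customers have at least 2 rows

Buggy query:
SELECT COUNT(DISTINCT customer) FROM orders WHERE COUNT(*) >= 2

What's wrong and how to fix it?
Bug: WHERE filters individual rows, not groups, so a group-level COUNT is invalid there

Fix: Use a subquery that GROUPs and filters with HAVING, then count its rows

Corrected query:
SELECT COUNT(*) FROM (SELECT customer FROM orders GROUP BY customer HAVING COUNT(*) >= 2)

Result:
COUNT(*)
--------
2       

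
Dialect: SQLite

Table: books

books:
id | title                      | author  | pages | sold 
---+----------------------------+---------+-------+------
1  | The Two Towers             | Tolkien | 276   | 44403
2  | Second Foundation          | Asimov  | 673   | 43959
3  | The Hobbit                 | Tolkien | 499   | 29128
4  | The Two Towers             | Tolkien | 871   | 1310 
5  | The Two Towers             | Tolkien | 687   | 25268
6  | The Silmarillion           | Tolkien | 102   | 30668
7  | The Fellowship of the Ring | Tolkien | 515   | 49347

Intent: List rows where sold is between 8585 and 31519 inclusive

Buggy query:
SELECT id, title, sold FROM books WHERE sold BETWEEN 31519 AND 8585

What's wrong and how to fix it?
Bug: The bounds are reversed; BETWEEN a AND b requires a <= b to match anything

Fix: Swap the bounds so the smaller value comes first

Corrected query:
SELECT id, title, sold FROM books WHERE sold BETWEEN 8585 AND 31519

Result:
id | title            | sold 
---+------------------+------
3  | The Hobbit       | 29128
5  | The Two Towers   | 25268
6  | The Silmarillion | 30668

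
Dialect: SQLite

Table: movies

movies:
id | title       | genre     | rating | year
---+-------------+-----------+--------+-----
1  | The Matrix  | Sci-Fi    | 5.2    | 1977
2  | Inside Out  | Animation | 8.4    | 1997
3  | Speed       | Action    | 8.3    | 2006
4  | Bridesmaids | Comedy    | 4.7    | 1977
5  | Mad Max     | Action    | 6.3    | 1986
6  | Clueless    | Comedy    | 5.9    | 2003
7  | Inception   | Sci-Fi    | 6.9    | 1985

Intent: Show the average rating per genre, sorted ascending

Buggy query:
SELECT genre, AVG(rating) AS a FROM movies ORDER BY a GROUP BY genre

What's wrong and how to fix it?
Bug: ORDER BY appears before GROUP BY; SQL clause order requires GROUP BY first

Fix: Move ORDER BY to the end, after GROUP BY

Corrected query:
SELECT genre, AVG(rating) AS a FROM movies GROUP BY genre ORDER BY a

Result:
genre     | a   
----------+-----
Comedy    | 5.3 
Sci-Fi    | 6.05
Action    | 7.3 
Animation | 8.4 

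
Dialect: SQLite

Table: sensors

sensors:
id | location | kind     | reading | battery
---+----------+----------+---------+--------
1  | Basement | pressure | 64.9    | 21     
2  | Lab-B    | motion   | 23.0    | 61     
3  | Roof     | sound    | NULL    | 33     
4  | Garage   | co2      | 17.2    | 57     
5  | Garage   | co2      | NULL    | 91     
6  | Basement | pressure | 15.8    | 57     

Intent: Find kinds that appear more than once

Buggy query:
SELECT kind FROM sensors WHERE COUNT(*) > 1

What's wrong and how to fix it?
Bug: COUNT(*) is an aggregate and cannot be used in WHERE

Fix: GROUP BY kind, then filter groups with HAVING COUNT(*) > 1

Corrected query:
SELECT kind FROM sensors GROUP BY kind HAVING COUNT(*) > 1

Result:
kind    
--------
co2     
pressure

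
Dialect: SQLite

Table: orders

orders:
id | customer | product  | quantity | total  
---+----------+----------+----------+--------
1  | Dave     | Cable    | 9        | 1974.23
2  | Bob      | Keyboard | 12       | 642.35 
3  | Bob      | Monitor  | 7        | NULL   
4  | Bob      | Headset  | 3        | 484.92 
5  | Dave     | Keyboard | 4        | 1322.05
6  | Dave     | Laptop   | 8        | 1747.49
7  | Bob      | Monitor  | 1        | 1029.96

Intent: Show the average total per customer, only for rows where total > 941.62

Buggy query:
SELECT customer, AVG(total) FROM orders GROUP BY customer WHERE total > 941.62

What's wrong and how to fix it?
Bug: WHERE cannot follow GROUP BY

Fix: Move the WHERE clause before GROUP BY

Corrected query:
SELECT customer, AVG(total) FROM orders WHERE total > 941.62 GROUP BY customer

Result:
customer | AVG(total) 
---------+------------
Bob      | 1029.96    
Dave     | 1681.256667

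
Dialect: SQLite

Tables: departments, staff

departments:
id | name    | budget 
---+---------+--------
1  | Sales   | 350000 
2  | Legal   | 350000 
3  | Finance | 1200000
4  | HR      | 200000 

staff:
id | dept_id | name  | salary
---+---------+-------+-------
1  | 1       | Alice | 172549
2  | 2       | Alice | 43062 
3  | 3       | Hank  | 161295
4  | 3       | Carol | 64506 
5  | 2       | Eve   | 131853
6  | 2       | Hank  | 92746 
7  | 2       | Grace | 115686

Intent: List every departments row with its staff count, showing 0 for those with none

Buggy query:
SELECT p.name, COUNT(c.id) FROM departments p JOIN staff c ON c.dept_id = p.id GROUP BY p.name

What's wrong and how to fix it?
Bug: INNER JOIN drops departments rows that have no matching staff rows

Fix: Use LEFT JOIN so parents without children still appear (COUNT(c.id) gives 0)

Corrected query:
SELECT p.name, COUNT(c.id) FROM departments p LEFT JOIN staff c ON c.dept_id = p.id GROUP BY p.name

Result:
name    | COUNT(c.id)
--------+------------
Finance | 2          
HR      | 0          
Legal   | 4          
Sales   | 1          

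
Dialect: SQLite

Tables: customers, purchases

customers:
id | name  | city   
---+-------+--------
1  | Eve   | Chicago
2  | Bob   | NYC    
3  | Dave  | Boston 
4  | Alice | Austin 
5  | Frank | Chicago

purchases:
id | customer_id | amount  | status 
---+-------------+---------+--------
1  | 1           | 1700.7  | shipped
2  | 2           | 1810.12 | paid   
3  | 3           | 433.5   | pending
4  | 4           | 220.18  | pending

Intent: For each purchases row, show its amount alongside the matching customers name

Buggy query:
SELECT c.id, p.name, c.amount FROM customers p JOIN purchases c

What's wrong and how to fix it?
Bug: Missing join condition: each purchases row is matched to all customers rows instead of just its own

Fix: Specify the join condition linking the foreign key to the parent id

Corrected query:
SELECT c.id, p.name, c.amount FROM customers p JOIN purchases c ON c.customer_id = p.id

Result:
id | name  | amount 
---+-------+--------
1  | Eve   | 1700.7 
2  | Bob   | 1810.12
3  | Dave  | 433.5  
4  | Alice | 220.18 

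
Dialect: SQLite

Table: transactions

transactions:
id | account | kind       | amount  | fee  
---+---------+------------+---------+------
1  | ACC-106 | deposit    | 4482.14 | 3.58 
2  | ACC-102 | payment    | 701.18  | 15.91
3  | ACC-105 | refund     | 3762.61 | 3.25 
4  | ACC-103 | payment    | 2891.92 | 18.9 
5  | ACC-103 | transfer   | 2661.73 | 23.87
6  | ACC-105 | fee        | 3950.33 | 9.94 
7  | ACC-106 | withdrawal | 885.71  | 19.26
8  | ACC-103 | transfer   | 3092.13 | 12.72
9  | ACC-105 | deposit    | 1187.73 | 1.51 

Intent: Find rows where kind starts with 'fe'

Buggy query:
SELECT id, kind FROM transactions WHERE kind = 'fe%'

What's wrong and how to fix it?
Bug: Wildcards only work with LIKE; '=' treats '%' as a literal character

Fix: Replace '=' with LIKE so 'fe%' is treated as a pattern

Corrected query:
SELECT id, kind FROM transactions WHERE kind LIKE 'fe%'

Result:
id | kind
---+-----
6  | fee 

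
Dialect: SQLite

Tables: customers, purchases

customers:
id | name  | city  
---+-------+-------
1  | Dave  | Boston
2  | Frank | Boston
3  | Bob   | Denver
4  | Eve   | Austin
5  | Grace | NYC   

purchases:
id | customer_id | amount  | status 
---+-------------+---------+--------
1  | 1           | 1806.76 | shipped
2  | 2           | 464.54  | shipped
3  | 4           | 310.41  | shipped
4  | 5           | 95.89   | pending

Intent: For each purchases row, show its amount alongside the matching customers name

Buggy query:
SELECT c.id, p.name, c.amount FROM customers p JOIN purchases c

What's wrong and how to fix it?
Bug: JOIN with no ON clause produces a cartesian product; every purchases row pairs with every customers row

Fix: Add ON c.customer_id = p.id to the JOIN

Corrected query:
SELECT c.id, p.name, c.amount FROM customers p JOIN purchases c ON c.customer_id = p.id

Result:
id | name  | amount 
---+-------+--------
1  | Dave  | 1806.76
2  | Frank | 464.54 
3  | Eve   | 310.41 
4  | Grace | 95.89  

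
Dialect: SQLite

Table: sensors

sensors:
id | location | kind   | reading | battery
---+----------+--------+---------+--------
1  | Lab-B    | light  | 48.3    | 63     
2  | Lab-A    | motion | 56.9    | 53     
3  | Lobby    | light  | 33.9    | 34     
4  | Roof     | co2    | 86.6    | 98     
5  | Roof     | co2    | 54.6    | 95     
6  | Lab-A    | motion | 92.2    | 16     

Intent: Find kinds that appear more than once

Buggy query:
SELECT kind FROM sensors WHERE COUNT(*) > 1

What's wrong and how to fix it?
Bug: WHERE can't reference COUNT(*); aggregates are computed after WHERE

Fix: GROUP BY kind, then filter groups with HAVING COUNT(*) > 1

Corrected query:
SELECT kind FROM sensors GROUP BY kind HAVING COUNT(*) > 1

Result:
kind  
------
co2   
light 
motion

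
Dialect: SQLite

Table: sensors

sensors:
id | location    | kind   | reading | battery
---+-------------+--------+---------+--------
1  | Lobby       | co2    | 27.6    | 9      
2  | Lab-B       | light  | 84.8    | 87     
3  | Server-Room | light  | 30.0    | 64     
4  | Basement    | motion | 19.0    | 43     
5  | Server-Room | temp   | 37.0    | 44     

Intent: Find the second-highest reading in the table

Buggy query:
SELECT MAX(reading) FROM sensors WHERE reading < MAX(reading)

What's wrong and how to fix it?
Bug: MAX(reading) on the right of the comparison is an aggregate-in-WHERE error

Fix: Compute the overall MAX in a subquery, then take MAX of rows below it

Corrected query:
SELECT MAX(reading) FROM sensors WHERE reading < (SELECT MAX(reading) FROM sensors)

Result:
MAX(reading)
------------
37          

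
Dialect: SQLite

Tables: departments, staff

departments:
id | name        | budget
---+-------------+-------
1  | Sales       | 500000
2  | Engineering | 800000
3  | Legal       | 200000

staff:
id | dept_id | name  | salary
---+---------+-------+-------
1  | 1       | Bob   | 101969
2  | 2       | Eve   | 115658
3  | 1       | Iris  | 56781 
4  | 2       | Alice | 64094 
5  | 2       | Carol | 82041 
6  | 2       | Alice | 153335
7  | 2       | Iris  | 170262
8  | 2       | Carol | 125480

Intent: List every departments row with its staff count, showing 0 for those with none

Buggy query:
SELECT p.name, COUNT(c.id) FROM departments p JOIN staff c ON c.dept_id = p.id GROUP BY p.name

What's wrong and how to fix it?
Bug: INNER JOIN drops departments rows that have no matching staff rows

Fix: Switch to LEFT JOIN to retain unmatched parent rows

Corrected query:
SELECT p.name, COUNT(c.id) FROM departments p LEFT JOIN staff c ON c.dept_id = p.id GROUP BY p.name

Result:
name        | COUNT(c.id)
------------+------------
Engineering | 6          
Legal       | 0          
Sales       | 2          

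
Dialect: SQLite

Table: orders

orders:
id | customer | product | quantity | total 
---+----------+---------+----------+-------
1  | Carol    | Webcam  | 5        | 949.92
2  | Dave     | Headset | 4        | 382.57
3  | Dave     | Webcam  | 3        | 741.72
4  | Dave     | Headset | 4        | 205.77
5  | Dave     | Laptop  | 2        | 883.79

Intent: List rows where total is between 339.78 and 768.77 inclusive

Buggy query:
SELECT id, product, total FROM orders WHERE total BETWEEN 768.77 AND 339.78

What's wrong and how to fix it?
Bug: BETWEEN expects the lower bound first; with 768.77 AND 339.78 the range is empty

Fix: Write BETWEEN 339.78 AND 768.77

Corrected query:
SELECT id, product, total FROM orders WHERE total BETWEEN 339.78 AND 768.77

Result:
id | product | total 
---+---------+-------
2  | Headset | 382.57
3  | Webcam  | 741.72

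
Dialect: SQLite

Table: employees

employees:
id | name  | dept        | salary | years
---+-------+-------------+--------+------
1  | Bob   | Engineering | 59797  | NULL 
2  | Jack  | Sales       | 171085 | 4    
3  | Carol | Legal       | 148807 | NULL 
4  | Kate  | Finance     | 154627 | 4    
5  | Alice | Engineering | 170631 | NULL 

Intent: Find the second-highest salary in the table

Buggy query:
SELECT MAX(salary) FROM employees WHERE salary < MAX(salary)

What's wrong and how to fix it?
Bug: MAX(salary) on the right of the comparison is an aggregate-in-WHERE error

Fix: Put the inner MAX in a scalar subquery

Corrected query:
SELECT MAX(salary) FROM employees WHERE salary < (SELECT MAX(salary) FROM employees)

Result:
MAX(salary)
-----------
170631     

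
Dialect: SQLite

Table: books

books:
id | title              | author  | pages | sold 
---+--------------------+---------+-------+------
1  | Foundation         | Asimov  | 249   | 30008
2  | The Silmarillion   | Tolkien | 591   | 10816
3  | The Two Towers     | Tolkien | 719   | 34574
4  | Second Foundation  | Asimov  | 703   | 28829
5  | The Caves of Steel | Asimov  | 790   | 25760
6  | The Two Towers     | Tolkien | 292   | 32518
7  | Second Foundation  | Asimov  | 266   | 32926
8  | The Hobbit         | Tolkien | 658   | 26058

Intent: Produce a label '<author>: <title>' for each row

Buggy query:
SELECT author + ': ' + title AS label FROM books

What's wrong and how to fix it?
Bug: '+' is numeric addition; on text columns SQLite converts them to 0 instead of concatenating

Fix: Replace + with || to concatenate text

Corrected query:
SELECT author || ': ' || title AS label FROM books

Result:
label                     
--------------------------
Asimov: Foundation        
Tolkien: The Silmarillion 
Tolkien: The Two Towers   
Asimov: Second Foundation 
Asimov: The Caves of Steel
Tolkien: The Two Towers   
Asimov: Second Foundation 
Tolkien: The Hobbit       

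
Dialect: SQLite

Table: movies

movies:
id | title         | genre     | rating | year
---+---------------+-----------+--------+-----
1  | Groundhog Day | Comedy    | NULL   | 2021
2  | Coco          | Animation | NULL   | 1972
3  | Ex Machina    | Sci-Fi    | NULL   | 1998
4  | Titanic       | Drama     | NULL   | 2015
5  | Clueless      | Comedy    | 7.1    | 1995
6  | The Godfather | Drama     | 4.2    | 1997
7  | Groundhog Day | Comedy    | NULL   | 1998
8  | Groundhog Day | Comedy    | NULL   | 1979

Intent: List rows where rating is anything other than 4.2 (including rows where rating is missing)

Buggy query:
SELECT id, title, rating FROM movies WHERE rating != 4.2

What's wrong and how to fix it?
Bug: 'rating != 4.2' is unknown when rating is NULL, so NULL rows are silently excluded

Fix: Add an explicit OR rating IS NULL to include the missing-value rows

Corrected query:
SELECT id, title, rating FROM movies WHERE rating != 4.2 OR rating IS NULL

Result:
id | title         | rating
---+---------------+-------
1  | Groundhog Day | NULL  
2  | Coco          | NULL  
3  | Ex Machina    | NULL  
4  | Titanic       | NULL  
5  | Clueless      | 7.1   
7  | Groundhog Day | NULL  
8  | Groundhog Day | NULL  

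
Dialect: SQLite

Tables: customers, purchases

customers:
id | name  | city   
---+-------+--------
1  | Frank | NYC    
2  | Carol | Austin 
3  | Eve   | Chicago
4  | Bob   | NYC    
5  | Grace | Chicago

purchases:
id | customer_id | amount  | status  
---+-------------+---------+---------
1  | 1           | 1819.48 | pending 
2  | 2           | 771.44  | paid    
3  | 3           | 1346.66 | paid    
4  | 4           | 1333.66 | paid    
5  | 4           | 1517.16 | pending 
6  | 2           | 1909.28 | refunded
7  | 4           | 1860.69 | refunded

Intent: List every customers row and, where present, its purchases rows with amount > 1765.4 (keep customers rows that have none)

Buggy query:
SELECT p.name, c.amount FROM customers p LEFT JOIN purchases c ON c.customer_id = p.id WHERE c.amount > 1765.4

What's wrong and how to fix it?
Bug: Filtering c.amount in WHERE discards the NULL rows produced by LEFT JOIN, turning it into an inner join

Fix: Move the right-table condition into the ON clause so unmatched parents are kept

Corrected query:
SELECT p.name, c.amount FROM customers p LEFT JOIN purchases c ON c.customer_id = p.id AND c.amount > 1765.4

Result:
name  | amount 
------+--------
Frank | 1819.48
Carol | 1909.28
Eve   | NULL   
Bob   | 1860.69
Grace | NULL   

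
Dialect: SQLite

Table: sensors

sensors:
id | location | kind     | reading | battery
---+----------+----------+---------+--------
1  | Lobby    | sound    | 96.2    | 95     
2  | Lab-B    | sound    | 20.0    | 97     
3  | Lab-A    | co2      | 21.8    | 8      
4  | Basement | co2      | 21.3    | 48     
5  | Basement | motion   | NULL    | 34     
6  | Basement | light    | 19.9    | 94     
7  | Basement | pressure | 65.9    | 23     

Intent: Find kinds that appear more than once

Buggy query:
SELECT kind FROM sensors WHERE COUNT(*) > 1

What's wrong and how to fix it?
Bug: WHERE can't reference COUNT(*); aggregates are computed after WHERE

Fix: Group first, then use HAVING for the count condition

Corrected query:
SELECT kind FROM sensors GROUP BY kind HAVING COUNT(*) > 1

Result:
kind 
-----
co2  
sound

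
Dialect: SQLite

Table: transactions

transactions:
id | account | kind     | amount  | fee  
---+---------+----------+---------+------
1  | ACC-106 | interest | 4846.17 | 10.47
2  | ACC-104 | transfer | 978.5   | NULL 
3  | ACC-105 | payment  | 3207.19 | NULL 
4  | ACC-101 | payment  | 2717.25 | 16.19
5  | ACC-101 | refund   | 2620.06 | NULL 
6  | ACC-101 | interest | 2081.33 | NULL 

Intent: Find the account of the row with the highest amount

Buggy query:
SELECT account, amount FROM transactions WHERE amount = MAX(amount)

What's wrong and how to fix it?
Bug: WHERE is evaluated per row; an aggregate over the whole table isn't defined there

Fix: Use a subquery: WHERE amount = (SELECT MAX(amount) FROM transactions)

Corrected query:
SELECT account, amount FROM transactions WHERE amount = (SELECT MAX(amount) FROM transactions)

Result:
account | amount 
--------+--------
ACC-106 | 4846.17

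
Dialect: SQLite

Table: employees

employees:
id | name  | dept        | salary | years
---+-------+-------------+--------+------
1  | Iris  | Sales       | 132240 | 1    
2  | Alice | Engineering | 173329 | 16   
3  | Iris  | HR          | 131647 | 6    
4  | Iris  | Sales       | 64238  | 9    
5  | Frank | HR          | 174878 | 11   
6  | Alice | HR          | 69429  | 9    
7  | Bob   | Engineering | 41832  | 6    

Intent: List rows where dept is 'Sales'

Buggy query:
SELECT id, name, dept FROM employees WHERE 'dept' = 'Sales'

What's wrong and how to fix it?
Bug: Single quotes denote string literals in SQL; the column name is being compared as a constant string

Fix: Remove the quotes around the column name (or use double quotes for an identifier)

Corrected query:
SELECT id, name, dept FROM employees WHERE dept = 'Sales'

Result:
id | name | dept 
---+------+------
1  | Iris | Sales
4  | Iris | Sales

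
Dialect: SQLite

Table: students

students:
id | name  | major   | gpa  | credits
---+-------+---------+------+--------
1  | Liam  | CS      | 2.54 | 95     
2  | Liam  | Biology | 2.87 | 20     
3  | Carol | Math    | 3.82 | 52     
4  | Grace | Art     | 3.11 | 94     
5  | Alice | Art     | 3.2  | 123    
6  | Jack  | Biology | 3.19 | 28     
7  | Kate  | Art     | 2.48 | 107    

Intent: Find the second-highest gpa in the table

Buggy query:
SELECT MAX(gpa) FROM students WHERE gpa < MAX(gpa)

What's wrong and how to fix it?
Bug: MAX(gpa) on the right of the comparison is an aggregate-in-WHERE error

Fix: Compute the overall MAX in a subquery, then take MAX of rows below it

Corrected query:
SELECT MAX(gpa) FROM students WHERE gpa < (SELECT MAX(gpa) FROM students)

Result:
MAX(gpa)
--------
3.2     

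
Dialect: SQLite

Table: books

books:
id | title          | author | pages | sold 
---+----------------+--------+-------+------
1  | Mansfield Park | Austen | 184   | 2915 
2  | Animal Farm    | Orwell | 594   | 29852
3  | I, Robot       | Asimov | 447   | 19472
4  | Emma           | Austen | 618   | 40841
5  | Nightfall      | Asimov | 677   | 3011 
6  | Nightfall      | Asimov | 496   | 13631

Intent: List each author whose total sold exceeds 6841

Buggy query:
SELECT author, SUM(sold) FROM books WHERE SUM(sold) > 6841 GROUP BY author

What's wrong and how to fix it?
Bug: SUM(sold) is an aggregate, but WHERE filters rows before aggregation

Fix: Use HAVING (which filters groups after aggregation) instead of WHERE

Corrected query:
SELECT author, SUM(sold) FROM books GROUP BY author HAVING SUM(sold) > 6841

Result:
author | SUM(sold)
-------+----------
Asimov | 36114    
Austen | 43756    
Orwell | 29852    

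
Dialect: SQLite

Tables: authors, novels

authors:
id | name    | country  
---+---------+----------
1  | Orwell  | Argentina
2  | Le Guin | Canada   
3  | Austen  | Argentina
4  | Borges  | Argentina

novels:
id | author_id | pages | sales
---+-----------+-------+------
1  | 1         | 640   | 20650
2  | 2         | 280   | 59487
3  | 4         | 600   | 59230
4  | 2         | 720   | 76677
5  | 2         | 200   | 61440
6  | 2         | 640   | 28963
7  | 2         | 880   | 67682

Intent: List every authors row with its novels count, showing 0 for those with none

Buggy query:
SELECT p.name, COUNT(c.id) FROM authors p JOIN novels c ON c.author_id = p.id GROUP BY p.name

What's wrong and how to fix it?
Bug: An inner join excludes parents with zero children

Fix: Switch to LEFT JOIN to retain unmatched parent rows

Corrected query:
SELECT p.name, COUNT(c.id) FROM authors p LEFT JOIN novels c ON c.author_id = p.id GROUP BY p.name

Result:
name    | COUNT(c.id)
--------+------------
Austen  | 0          
Borges  | 1          
Le Guin | 5          
Orwell  | 1          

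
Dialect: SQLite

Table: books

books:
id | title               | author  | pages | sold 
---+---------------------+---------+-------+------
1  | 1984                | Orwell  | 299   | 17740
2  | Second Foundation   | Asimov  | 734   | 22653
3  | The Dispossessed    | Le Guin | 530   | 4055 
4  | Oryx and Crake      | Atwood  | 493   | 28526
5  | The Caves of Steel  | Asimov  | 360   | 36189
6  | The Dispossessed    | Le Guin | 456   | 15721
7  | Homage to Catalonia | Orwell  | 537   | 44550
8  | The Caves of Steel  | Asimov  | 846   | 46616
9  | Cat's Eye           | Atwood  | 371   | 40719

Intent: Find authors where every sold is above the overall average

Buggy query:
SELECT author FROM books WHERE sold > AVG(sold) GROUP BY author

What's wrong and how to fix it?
Bug: AVG() is an aggregate; it can't sit directly in WHERE

Fix: Use a subquery for AVG and a HAVING MIN(...) filter so the condition holds for every row in the group

Corrected query:
SELECT author FROM books GROUP BY author HAVING MIN(sold) > (SELECT AVG(sold) FROM books)

Result:
(no rows)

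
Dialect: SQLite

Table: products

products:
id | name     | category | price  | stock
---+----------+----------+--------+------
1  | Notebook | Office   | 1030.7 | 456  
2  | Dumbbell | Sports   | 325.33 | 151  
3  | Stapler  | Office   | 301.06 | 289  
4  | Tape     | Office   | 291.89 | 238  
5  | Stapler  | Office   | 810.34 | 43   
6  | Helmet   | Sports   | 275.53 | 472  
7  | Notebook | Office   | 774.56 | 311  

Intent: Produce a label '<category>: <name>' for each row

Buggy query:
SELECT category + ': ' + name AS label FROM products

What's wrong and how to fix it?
Bug: SQLite uses || for string concatenation; + coerces text to numbers (yielding 0)

Fix: Replace + with || to concatenate text

Corrected query:
SELECT category || ': ' || name AS label FROM products

Result:
label           
----------------
Office: Notebook
Sports: Dumbbell
Office: Stapler 
Office: Tape    
Office: Stapler 
Sports: Helmet  
Office: Notebook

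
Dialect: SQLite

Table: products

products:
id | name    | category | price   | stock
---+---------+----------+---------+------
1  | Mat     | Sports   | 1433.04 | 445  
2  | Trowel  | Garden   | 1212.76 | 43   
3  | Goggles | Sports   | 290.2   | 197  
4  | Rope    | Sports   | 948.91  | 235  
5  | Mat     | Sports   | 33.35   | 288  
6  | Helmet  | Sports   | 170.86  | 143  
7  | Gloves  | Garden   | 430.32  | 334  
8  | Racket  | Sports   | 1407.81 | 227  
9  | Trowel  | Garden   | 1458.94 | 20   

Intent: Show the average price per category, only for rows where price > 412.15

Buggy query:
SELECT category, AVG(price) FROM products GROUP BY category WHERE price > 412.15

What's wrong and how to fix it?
Bug: WHERE cannot follow GROUP BY

Fix: Move the WHERE clause before GROUP BY

Corrected query:
SELECT category, AVG(price) FROM products WHERE price > 412.15 GROUP BY category

Result:
category | AVG(price) 
---------+------------
Garden   | 1034.006667
Sports   | 1263.253333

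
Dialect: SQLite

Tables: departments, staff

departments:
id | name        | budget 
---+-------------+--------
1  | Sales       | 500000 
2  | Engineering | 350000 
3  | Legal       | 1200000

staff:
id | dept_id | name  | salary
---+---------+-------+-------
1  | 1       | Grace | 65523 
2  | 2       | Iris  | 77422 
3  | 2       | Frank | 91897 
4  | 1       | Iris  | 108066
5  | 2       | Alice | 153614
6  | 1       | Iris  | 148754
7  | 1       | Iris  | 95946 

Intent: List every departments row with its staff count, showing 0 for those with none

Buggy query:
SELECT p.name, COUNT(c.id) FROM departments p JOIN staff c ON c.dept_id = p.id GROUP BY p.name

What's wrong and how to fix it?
Bug: An inner join excludes parents with zero children

Fix: Use LEFT JOIN so parents without children still appear (COUNT(c.id) gives 0)

Corrected query:
SELECT p.name, COUNT(c.id) FROM departments p LEFT JOIN staff c ON c.dept_id = p.id GROUP BY p.name

Result:
name        | COUNT(c.id)
------------+------------
Engineering | 3          
Legal       | 0          
Sales       | 4          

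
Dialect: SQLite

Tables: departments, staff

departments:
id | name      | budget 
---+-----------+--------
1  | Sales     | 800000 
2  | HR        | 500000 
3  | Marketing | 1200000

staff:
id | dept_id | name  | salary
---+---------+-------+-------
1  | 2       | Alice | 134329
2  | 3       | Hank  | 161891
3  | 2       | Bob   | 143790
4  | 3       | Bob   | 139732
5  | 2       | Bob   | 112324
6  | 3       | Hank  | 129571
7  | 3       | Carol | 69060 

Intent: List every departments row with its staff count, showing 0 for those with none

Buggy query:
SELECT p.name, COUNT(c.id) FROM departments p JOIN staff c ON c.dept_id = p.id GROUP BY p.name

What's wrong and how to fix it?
Bug: An inner join excludes parents with zero children

Fix: Switch to LEFT JOIN to retain unmatched parent rows

Corrected query:
SELECT p.name, COUNT(c.id) FROM departments p LEFT JOIN staff c ON c.dept_id = p.id GROUP BY p.name

Result:
name      | COUNT(c.id)
----------+------------
HR        | 3          
Marketing | 4          
Sales     | 0          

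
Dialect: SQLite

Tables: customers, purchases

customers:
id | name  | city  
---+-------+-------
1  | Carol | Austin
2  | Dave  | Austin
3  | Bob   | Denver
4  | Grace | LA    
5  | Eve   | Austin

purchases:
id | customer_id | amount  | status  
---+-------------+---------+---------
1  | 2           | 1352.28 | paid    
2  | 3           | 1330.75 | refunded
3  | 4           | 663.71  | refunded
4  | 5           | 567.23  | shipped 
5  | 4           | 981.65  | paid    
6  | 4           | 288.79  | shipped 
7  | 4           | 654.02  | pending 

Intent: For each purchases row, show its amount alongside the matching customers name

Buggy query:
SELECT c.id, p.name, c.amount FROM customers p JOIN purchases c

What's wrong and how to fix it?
Bug: JOIN with no ON clause produces a cartesian product; every purchases row pairs with every customers row

Fix: Specify the join condition linking the foreign key to the parent id

Corrected query:
SELECT c.id, p.name, c.amount FROM customers p JOIN purchases c ON c.customer_id = p.id

Result:
id | name  | amount 
---+-------+--------
1  | Dave  | 1352.28
2  | Bob   | 1330.75
3  | Grace | 663.71 
4  | Eve   | 567.23 
5  | Grace | 981.65 
6  | Grace | 288.79 
7  | Grace | 654.02 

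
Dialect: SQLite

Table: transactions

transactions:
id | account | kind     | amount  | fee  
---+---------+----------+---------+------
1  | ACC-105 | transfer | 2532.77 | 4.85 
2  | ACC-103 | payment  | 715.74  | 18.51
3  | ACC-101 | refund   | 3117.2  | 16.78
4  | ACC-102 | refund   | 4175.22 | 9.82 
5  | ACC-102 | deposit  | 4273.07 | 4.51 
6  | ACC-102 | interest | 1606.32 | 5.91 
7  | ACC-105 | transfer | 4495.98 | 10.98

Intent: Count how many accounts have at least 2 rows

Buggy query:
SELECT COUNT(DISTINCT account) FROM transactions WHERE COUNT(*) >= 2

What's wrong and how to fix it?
Bug: WHERE filters individual rows, not groups, so a group-level COUNT is invalid there

Fix: Use a subquery that GROUPs and filters with HAVING, then count its rows

Corrected query:
SELECT COUNT(*) FROM (SELECT account FROM transactions GROUP BY account HAVING COUNT(*) >= 2)

Result:
COUNT(*)
--------
2       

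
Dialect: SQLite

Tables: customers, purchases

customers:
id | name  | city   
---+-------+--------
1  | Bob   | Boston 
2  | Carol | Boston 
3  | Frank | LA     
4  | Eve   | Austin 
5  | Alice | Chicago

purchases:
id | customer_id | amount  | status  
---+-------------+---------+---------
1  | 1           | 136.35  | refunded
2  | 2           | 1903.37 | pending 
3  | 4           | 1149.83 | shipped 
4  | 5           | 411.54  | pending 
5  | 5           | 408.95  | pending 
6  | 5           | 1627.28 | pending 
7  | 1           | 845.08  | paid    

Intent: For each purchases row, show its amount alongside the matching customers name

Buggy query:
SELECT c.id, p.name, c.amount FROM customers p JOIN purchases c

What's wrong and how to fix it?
Bug: Missing join condition: each purchases row is matched to all customers rows instead of just its own

Fix: Add ON c.customer_id = p.id to the JOIN

Corrected query:
SELECT c.id, p.name, c.amount FROM customers p JOIN purchases c ON c.customer_id = p.id

Result:
id | name  | amount 
---+-------+--------
1  | Bob   | 136.35 
2  | Carol | 1903.37
3  | Eve   | 1149.83
4  | Alice | 411.54 
5  | Alice | 408.95 
6  | Alice | 1627.28
7  | Bob   | 845.08 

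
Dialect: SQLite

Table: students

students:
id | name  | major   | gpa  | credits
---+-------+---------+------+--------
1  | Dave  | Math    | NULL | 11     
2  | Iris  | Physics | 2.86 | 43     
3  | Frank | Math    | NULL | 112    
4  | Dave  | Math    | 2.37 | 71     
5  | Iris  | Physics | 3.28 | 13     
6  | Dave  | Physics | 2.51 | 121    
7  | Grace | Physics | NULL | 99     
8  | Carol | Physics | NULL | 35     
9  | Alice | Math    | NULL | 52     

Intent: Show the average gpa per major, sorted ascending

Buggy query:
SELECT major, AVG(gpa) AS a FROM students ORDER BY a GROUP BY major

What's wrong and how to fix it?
Bug: GROUP BY must precede ORDER BY

Fix: Move ORDER BY to the end, after GROUP BY

Corrected query:
SELECT major, AVG(gpa) AS a FROM students GROUP BY major ORDER BY a

Result:
major   | a       
--------+---------
Math    | 2.37    
Physics | 2.883333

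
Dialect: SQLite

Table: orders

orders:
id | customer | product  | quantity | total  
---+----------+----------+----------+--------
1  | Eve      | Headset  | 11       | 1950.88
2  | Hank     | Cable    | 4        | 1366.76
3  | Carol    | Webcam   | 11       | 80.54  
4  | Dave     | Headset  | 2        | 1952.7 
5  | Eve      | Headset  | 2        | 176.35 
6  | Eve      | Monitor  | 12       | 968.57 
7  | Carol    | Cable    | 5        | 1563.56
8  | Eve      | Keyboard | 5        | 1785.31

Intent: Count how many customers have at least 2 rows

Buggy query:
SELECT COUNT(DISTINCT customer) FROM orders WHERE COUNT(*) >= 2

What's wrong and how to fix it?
Bug: WHERE filters individual rows, not groups, so a group-level COUNT is invalid there

Fix: Group first with HAVING COUNT(*) >= 2, then COUNT the resulting groups

Corrected query:
SELECT COUNT(*) FROM (SELECT customer FROM orders GROUP BY customer HAVING COUNT(*) >= 2)

Result:
COUNT(*)
--------
2       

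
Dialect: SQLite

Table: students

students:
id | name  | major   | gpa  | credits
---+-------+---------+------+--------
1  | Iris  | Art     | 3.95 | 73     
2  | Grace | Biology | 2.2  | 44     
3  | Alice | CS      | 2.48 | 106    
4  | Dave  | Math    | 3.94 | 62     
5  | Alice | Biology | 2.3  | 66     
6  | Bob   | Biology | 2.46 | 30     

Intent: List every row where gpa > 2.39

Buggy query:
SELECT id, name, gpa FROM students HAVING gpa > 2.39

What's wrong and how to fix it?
Bug: HAVING filters the output of aggregation, but this query has no GROUP BY and no aggregate functions, so SQLite rejects it (HAVING clause on a non-aggregate query); the condition here is per row

Fix: Replace HAVING with WHERE since the condition applies to individual rows

Corrected query:
SELECT id, name, gpa FROM students WHERE gpa > 2.39

Result:
id | name  | gpa 
---+-------+-----
1  | Iris  | 3.95
3  | Alice | 2.48
4  | Dave  | 3.94
6  | Bob   | 2.46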